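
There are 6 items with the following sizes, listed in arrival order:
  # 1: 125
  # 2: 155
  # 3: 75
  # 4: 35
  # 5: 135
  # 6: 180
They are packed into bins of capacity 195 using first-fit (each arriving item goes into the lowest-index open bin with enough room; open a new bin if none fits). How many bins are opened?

5

  125 → bin 1 (new)  [load 125/195]
  155 → bin 2 (new)  [load 155/195]
  75 → bin 3 (new)  [load 75/195]
  35 → bin 1  [load 160/195]
  135 → bin 4 (new)  [load 135/195]
  180 → bin 5 (new)  [load 180/195]
5 bins opened.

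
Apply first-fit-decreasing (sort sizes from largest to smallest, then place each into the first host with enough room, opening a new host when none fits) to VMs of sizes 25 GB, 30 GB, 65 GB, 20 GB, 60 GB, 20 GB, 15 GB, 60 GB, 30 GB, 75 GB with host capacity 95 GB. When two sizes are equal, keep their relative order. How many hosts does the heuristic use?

5

Sorted descending: 75, 65, 60, 60, 30, 30, 25, 20, 20, 15.
  75 → host 1 (new)  [load 75/95]
  65 → host 2 (new)  [load 65/95]
  60 → host 3 (new)  [load 60/95]
  60 → host 4 (new)  [load 60/95]
  30 → host 2  [load 95/95]
  30 → host 3  [load 90/95]
  25 → host 4  [load 85/95]
  20 → host 1  [load 95/95]
  20 → host 5 (new)  [load 20/95]
  15 → host 5  [load 35/95]
5 hosts opened.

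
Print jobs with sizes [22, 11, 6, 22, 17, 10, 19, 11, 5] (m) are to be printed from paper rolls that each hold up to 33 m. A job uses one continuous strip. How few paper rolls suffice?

Total = 22 + 22 + 19 + 17 + 11 + 11 + 10 + 6 + 5 = 123 m.
Lower bound: ⌈123/33⌉ = 4 paper rolls.
A packing using 4 paper rolls:
  roll 1: 22 + 11 = 33
  roll 2: 22 + 11 = 33
  roll 3: 19 + 10 = 29
  roll 4: 17 + 6 + 5 = 28
This matches the lower bound, so 4 is optimal.

4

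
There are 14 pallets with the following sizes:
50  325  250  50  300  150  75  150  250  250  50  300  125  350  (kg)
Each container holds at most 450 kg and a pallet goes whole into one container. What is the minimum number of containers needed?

Total = 350 + 325 + 300 + 300 + 250 + 250 + 250 + 150 + 150 + 125 + 75 + 50 + 50 + 50 = 2675 kg.
Lower bound: ⌈2675/450⌉ = 6 containers.
Also, 7 pallets each exceed 225 kg, and no two of those can share a container, so at least 7 containers are needed.
A packing using 7 containers:
  container 1: 350 + 75 = 425
  container 2: 325 + 125 = 450
  container 3: 300 + 150 = 450
  container 4: 300 + 150 = 450
  container 5: 250 + 50 + 50 + 50 = 400
  container 6: 250 = 250
  container 7: 250 = 250
This matches the lower bound, so 7 is optimal.

7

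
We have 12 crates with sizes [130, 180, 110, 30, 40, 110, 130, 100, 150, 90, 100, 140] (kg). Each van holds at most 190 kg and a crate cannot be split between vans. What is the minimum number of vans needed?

Total = 180 + 150 + 140 + 130 + 130 + 110 + 110 + 100 + 100 + 90 + 40 + 30 = 1310 kg.
Lower bound: ⌈1310/190⌉ = 7 vans.
Also, 9 crates each exceed 95 kg, and no two of those can share a van, so at least 9 vans are needed.
A packing using 9 vans:
  van 1: 180 = 180
  van 2: 150 + 40 = 190
  van 3: 140 + 30 = 170
  van 4: 130 = 130
  van 5: 130 = 130
  van 6: 110 = 110
  van 7: 110 = 110
  van 8: 100 + 90 = 190
  van 9: 100 = 100
This matches the lower bound, so 9 is optimal.

9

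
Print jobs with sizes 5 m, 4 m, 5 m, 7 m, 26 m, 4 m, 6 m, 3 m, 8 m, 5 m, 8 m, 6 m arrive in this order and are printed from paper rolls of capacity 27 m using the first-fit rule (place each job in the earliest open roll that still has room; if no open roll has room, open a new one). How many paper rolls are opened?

4

  5 → roll 1 (new)  [load 5/27]
  4 → roll 1  [load 9/27]
  5 → roll 1  [load 14/27]
  7 → roll 1  [load 21/27]
  26 → roll 2 (new)  [load 26/27]
  4 → roll 1  [load 25/27]
  6 → roll 3 (new)  [load 6/27]
  3 → roll 3  [load 9/27]
  8 → roll 3  [load 17/27]
  5 → roll 3  [load 22/27]
  8 → roll 4 (new)  [load 8/27]
  6 → roll 4  [load 14/27]
4 paper rolls opened.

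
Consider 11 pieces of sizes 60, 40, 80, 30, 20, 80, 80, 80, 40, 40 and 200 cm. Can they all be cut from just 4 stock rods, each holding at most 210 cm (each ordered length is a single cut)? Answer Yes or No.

A valid assignment using 4 stock rods:
  stock rod 1: 200 = 200
  stock rod 2: 80 + 80 + 40 = 200
  stock rod 3: 80 + 80 + 40 = 200
  stock rod 4: 60 + 40 + 30 + 20 = 150
Every load is within 210 cm, so 4 stock rods suffice.

Yes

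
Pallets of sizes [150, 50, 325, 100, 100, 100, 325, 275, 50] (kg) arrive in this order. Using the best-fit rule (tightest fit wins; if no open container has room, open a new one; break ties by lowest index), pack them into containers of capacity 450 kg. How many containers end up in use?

  150 → container 1 (new)  [load 150/450]
  50 → container 1  [load 200/450]
  325 → container 2 (new)  [load 325/450]
  100 → container 2  [load 425/450]
  100 → container 1  [load 300/450]
  100 → container 1  [load 400/450]
  325 → container 3 (new)  [load 325/450]
  275 → container 4 (new)  [load 275/450]
  50 → container 1  [load 450/450]
4 containers opened.

4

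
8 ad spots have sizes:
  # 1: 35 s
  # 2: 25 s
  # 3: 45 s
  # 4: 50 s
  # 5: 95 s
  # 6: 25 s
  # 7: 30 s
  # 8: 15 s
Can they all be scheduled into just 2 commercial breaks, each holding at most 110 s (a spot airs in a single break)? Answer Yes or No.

No

Total = 320 s; ⌈320/110⌉ = 3.
At least 3 commercial breaks are required, but only 2 are allowed.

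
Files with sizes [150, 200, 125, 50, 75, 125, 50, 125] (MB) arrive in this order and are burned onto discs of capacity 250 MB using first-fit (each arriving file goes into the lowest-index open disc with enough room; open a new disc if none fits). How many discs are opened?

  150 → disc 1 (new)  [load 150/250]
  200 → disc 2 (new)  [load 200/250]
  125 → disc 3 (new)  [load 125/250]
  50 → disc 1  [load 200/250]
  75 → disc 3  [load 200/250]
  125 → disc 4 (new)  [load 125/250]
  50 → disc 1  [load 250/250]
  125 → disc 4  [load 250/250]
4 discs opened.

4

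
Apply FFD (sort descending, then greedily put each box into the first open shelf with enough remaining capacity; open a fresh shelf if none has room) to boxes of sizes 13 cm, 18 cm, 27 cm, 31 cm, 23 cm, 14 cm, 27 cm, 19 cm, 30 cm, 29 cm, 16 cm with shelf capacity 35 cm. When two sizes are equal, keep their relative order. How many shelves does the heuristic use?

Sorted descending: 31, 30, 29, 27, 27, 23, 19, 18, 16, 14, 13.
  31 → shelf 1 (new)  [load 31/35]
  30 → shelf 2 (new)  [load 30/35]
  29 → shelf 3 (new)  [load 29/35]
  27 → shelf 4 (new)  [load 27/35]
  27 → shelf 5 (new)  [load 27/35]
  23 → shelf 6 (new)  [load 23/35]
  19 → shelf 7 (new)  [load 19/35]
  18 → shelf 8 (new)  [load 18/35]
  16 → shelf 7  [load 35/35]
  14 → shelf 8  [load 32/35]
  13 → shelf 9 (new)  [load 13/35]
9 shelves opened.

9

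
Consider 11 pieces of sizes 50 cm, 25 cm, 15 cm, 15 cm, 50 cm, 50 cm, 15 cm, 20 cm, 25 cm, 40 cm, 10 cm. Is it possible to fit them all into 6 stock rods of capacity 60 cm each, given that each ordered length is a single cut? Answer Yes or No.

Yes

A valid assignment using 6 stock rods:
  stock rod 1: 50 + 10 = 60
  stock rod 2: 50 = 50
  stock rod 3: 50 = 50
  stock rod 4: 40 + 20 = 60
  stock rod 5: 25 + 25 = 50
  stock rod 6: 15 + 15 + 15 = 45
Every load is within 60 cm, so 6 stock rods suffice.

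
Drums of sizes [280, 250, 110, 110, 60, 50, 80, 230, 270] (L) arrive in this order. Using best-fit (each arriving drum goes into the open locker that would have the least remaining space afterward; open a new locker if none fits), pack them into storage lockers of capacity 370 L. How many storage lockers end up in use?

5

  280 → locker 1 (new)  [load 280/370]
  250 → locker 2 (new)  [load 250/370]
  110 → locker 2  [load 360/370]
  110 → locker 3 (new)  [load 110/370]
  60 → locker 1  [load 340/370]
  50 → locker 3  [load 160/370]
  80 → locker 3  [load 240/370]
  230 → locker 4 (new)  [load 230/370]
  270 → locker 5 (new)  [load 270/370]
5 storage lockers opened.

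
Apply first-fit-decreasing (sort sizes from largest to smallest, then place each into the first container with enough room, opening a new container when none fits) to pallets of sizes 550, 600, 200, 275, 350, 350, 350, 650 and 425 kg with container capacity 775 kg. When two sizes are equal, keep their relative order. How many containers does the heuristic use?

6

Sorted descending: 650, 600, 550, 425, 350, 350, 350, 275, 200.
  650 → container 1 (new)  [load 650/775]
  600 → container 2 (new)  [load 600/775]
  550 → container 3 (new)  [load 550/775]
  425 → container 4 (new)  [load 425/775]
  350 → container 4  [load 775/775]
  350 → container 5 (new)  [load 350/775]
  350 → container 5  [load 700/775]
  275 → container 6 (new)  [load 275/775]
  200 → container 3  [load 750/775]
6 containers opened.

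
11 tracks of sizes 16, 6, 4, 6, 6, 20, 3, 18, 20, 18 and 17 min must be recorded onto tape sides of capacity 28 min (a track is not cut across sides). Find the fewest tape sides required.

Total = 20 + 20 + 18 + 18 + 17 + 16 + 6 + 6 + 6 + 4 + 3 = 134 min.
Lower bound: ⌈134/28⌉ = 5 tape sides.
Also, 6 tracks each exceed 14 min, and no two of those can share a side, so at least 6 tape sides are needed.
A packing using 6 tape sides:
  side 1: 20 + 6 = 26
  side 2: 20 + 6 = 26
  side 3: 18 + 6 + 4 = 28
  side 4: 18 + 3 = 21
  side 5: 17 = 17
  side 6: 16 = 16
This matches the lower bound, so 6 is optimal.

6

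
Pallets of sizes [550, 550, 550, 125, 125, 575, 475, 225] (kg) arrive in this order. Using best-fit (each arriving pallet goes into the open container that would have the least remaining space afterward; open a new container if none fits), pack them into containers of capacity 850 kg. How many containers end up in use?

  550 → container 1 (new)  [load 550/850]
  550 → container 2 (new)  [load 550/850]
  550 → container 3 (new)  [load 550/850]
  125 → container 1  [load 675/850]
  125 → container 1  [load 800/850]
  575 → container 4 (new)  [load 575/850]
  475 → container 5 (new)  [load 475/850]
  225 → container 4  [load 800/850]
5 containers opened.

5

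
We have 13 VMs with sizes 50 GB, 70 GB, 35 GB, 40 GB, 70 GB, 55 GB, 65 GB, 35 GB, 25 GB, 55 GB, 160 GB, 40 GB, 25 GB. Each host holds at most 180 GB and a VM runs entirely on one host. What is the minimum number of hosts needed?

Total = 160 + 70 + 70 + 65 + 55 + 55 + 50 + 40 + 40 + 35 + 35 + 25 + 25 = 725 GB.
Lower bound: ⌈725/180⌉ = 5 hosts.
A packing using 5 hosts:
  host 1: 160 = 160
  host 2: 70 + 70 + 40 = 180
  host 3: 65 + 55 + 55 = 175
  host 4: 50 + 40 + 35 + 35 = 160
  host 5: 25 + 25 = 50
This matches the lower bound, so 5 is optimal.

5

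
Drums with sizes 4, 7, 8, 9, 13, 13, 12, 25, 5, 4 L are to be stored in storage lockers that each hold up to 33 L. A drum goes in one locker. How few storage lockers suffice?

Total = 25 + 13 + 13 + 12 + 9 + 8 + 7 + 5 + 4 + 4 = 100 L.
Lower bound: ⌈100/33⌉ = 4 storage lockers.
A packing using 4 storage lockers:
  locker 1: 25 + 8 = 33
  locker 2: 13 + 13 + 7 = 33
  locker 3: 12 + 9 + 5 + 4 = 30
  locker 4: 4 = 4
This matches the lower bound, so 4 is optimal.

4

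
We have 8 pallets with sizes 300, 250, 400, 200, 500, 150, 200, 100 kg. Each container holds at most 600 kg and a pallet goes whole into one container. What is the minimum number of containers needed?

4

Total = 500 + 400 + 300 + 250 + 200 + 200 + 150 + 100 = 2100 kg.
Lower bound: ⌈2100/600⌉ = 4 containers.
A packing using 4 containers:
  container 1: 500 + 100 = 600
  container 2: 400 + 200 = 600
  container 3: 300 + 250 = 550
  container 4: 200 + 150 = 350
This matches the lower bound, so 4 is optimal.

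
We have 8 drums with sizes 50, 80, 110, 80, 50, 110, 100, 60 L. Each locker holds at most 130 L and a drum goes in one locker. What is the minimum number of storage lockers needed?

Total = 110 + 110 + 100 + 80 + 80 + 60 + 50 + 50 = 640 L.
Lower bound: ⌈640/130⌉ = 5 storage lockers.
A packing using 6 storage lockers:
  locker 1: 110 = 110
  locker 2: 110 = 110
  locker 3: 100 = 100
  locker 4: 80 + 50 = 130
  locker 5: 80 + 50 = 130
  locker 6: 60 = 60
No arrangement into 5 storage lockers stays within capacity, so 6 is optimal.

6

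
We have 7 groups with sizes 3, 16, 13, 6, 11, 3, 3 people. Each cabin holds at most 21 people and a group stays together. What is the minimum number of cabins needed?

Total = 16 + 13 + 11 + 6 + 3 + 3 + 3 = 55 people.
Lower bound: ⌈55/21⌉ = 3 cabins.
A packing using 3 cabins:
  cabin 1: 16 + 3 = 19
  cabin 2: 13 + 6 = 19
  cabin 3: 11 + 3 + 3 = 17
This matches the lower bound, so 3 is optimal.

3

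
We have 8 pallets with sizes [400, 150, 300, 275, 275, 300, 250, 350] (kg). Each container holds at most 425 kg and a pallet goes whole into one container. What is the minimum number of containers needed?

7

Total = 400 + 350 + 300 + 300 + 275 + 275 + 250 + 150 = 2300 kg.
Lower bound: ⌈2300/425⌉ = 6 containers.
Also, 7 pallets each exceed 425/2 kg, and no two of those can share a container, so at least 7 containers are needed.
A packing using 7 containers:
  container 1: 400 = 400
  container 2: 350 = 350
  container 3: 300 = 300
  container 4: 300 = 300
  container 5: 275 + 150 = 425
  container 6: 275 = 275
  container 7: 250 = 250
This matches the lower bound, so 7 is optimal.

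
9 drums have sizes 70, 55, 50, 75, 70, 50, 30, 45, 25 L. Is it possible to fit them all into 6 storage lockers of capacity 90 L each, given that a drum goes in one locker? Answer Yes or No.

Total = 470 L; ⌈470/90⌉ = 6.
The bound of 6 does not rule out 6, but exhaustive search shows no assignment into 6 storage lockers of capacity 90 L exists — the minimum is 7.

No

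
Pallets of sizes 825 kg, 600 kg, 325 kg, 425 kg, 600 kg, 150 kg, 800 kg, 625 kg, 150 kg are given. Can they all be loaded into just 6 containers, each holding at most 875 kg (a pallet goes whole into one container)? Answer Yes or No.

A valid assignment using 6 containers:
  container 1: 825 = 825
  container 2: 800 = 800
  container 3: 625 + 150 = 775
  container 4: 600 + 150 = 750
  container 5: 600 = 600
  container 6: 425 + 325 = 750
Every load is within 875 kg, so 6 containers suffice.

Yes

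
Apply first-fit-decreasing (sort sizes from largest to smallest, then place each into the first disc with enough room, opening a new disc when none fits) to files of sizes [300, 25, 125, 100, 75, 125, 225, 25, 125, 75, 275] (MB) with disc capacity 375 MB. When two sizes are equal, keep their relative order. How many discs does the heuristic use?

Sorted descending: 300, 275, 225, 125, 125, 125, 100, 75, 75, 25, 25.
  300 → disc 1 (new)  [load 300/375]
  275 → disc 2 (new)  [load 275/375]
  225 → disc 3 (new)  [load 225/375]
  125 → disc 3  [load 350/375]
  125 → disc 4 (new)  [load 125/375]
  125 → disc 4  [load 250/375]
  100 → disc 2  [load 375/375]
  75 → disc 1  [load 375/375]
  75 → disc 4  [load 325/375]
  25 → disc 3  [load 375/375]
  25 → disc 4  [load 350/375]
4 discs opened.

4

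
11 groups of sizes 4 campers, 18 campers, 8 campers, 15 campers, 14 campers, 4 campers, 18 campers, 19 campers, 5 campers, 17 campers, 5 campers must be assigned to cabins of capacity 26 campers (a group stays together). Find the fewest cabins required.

6

Total = 19 + 18 + 18 + 17 + 15 + 14 + 8 + 5 + 5 + 4 + 4 = 127 campers.
Lower bound: ⌈127/26⌉ = 5 cabins.
Also, 6 groups each exceed 13 campers, and no two of those can share a cabin, so at least 6 cabins are needed.
A packing using 6 cabins:
  cabin 1: 19 + 5 = 24
  cabin 2: 18 + 8 = 26
  cabin 3: 18 + 5 = 23
  cabin 4: 17 + 4 + 4 = 25
  cabin 5: 15 = 15
  cabin 6: 14 = 14
This matches the lower bound, so 6 is optimal.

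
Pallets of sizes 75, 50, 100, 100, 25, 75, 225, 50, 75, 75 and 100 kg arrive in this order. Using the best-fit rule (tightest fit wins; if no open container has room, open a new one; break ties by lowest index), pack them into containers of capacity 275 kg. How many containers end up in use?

  75 → container 1 (new)  [load 75/275]
  50 → container 1  [load 125/275]
  100 → container 1  [load 225/275]
  100 → container 2 (new)  [load 100/275]
  25 → container 1  [load 250/275]
  75 → container 2  [load 175/275]
  225 → container 3 (new)  [load 225/275]
  50 → container 3  [load 275/275]
  75 → container 2  [load 250/275]
  75 → container 4 (new)  [load 75/275]
  100 → container 4  [load 175/275]
4 containers opened.

4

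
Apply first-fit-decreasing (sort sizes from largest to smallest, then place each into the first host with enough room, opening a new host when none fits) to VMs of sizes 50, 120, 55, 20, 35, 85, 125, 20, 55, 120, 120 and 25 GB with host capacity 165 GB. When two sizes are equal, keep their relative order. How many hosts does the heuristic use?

6

Sorted descending: 125, 120, 120, 120, 85, 55, 55, 50, 35, 25, 20, 20.
  125 → host 1 (new)  [load 125/165]
  120 → host 2 (new)  [load 120/165]
  120 → host 3 (new)  [load 120/165]
  120 → host 4 (new)  [load 120/165]
  85 → host 5 (new)  [load 85/165]
  55 → host 5  [load 140/165]
  55 → host 6 (new)  [load 55/165]
  50 → host 6  [load 105/165]
  35 → host 1  [load 160/165]
  25 → host 2  [load 145/165]
  20 → host 2  [load 165/165]
  20 → host 3  [load 140/165]
6 hosts opened.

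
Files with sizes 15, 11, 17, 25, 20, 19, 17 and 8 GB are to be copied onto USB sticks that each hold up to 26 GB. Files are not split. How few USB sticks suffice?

6

Total = 25 + 20 + 19 + 17 + 17 + 15 + 11 + 8 = 132 GB.
Lower bound: ⌈132/26⌉ = 6 USB sticks.
A packing using 6 USB sticks:
  USB stick 1: 25 = 25
  USB stick 2: 20 = 20
  USB stick 3: 19 = 19
  USB stick 4: 17 + 8 = 25
  USB stick 5: 17 = 17
  USB stick 6: 15 + 11 = 26
This matches the lower bound, so 6 is optimal.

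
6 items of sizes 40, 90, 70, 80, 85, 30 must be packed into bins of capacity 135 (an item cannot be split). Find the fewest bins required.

4

Total = 90 + 85 + 80 + 70 + 40 + 30 = 395.
Lower bound: ⌈395/135⌉ = 3 bins.
Also, 4 items each exceed 135/2, and no two of those can share a bin, so at least 4 bins are needed.
A packing using 4 bins:
  bin 1: 90 + 40 = 130
  bin 2: 85 + 30 = 115
  bin 3: 80 = 80
  bin 4: 70 = 70
This matches the lower bound, so 4 is optimal.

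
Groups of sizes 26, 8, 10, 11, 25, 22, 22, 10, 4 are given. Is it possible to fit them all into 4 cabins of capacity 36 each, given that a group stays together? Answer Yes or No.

A valid assignment using 4 cabins:
  cabin 1: 26 + 10 = 36
  cabin 2: 25 + 11 = 36
  cabin 3: 22 + 10 + 4 = 36
  cabin 4: 22 + 8 = 30
Every load is within 36, so 4 cabins suffice.

Yes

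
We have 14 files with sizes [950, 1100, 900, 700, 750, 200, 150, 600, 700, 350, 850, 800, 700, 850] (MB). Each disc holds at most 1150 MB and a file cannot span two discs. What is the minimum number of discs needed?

11

Total = 1100 + 950 + 900 + 850 + 850 + 800 + 750 + 700 + 700 + 700 + 600 + 350 + 200 + 150 = 9600 MB.
Lower bound: ⌈9600/1150⌉ = 9 discs.
Also, 11 files each exceed 575 MB, and no two of those can share a disc, so at least 11 discs are needed.
A packing using 11 discs:
  disc 1: 1100 = 1100
  disc 2: 950 + 200 = 1150
  disc 3: 900 + 150 = 1050
  disc 4: 850 = 850
  disc 5: 850 = 850
  disc 6: 800 + 350 = 1150
  disc 7: 750 = 750
  disc 8: 700 = 700
  disc 9: 700 = 700
  disc 10: 700 = 700
  disc 11: 600 = 600
This matches the lower bound, so 11 is optimal.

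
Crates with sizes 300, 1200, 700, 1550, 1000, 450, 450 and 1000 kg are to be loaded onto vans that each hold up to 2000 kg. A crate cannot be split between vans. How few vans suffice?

Total = 1550 + 1200 + 1000 + 1000 + 700 + 450 + 450 + 300 = 6650 kg.
Lower bound: ⌈6650/2000⌉ = 4 vans.
A packing using 4 vans:
  van 1: 1550 + 450 = 2000
  van 2: 1200 + 700 = 1900
  van 3: 1000 + 1000 = 2000
  van 4: 450 + 300 = 750
This matches the lower bound, so 4 is optimal.

4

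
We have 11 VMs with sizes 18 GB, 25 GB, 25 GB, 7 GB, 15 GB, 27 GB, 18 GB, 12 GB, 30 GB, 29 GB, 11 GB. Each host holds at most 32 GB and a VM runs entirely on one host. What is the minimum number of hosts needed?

Total = 30 + 29 + 27 + 25 + 25 + 18 + 18 + 15 + 12 + 11 + 7 = 217 GB.
Lower bound: ⌈217/32⌉ = 7 hosts.
A packing using 8 hosts:
  host 1: 30 = 30
  host 2: 29 = 29
  host 3: 27 = 27
  host 4: 25 + 7 = 32
  host 5: 25 = 25
  host 6: 18 + 12 = 30
  host 7: 18 + 11 = 29
  host 8: 15 = 15
No arrangement into 7 hosts stays within capacity, so 8 is optimal.

8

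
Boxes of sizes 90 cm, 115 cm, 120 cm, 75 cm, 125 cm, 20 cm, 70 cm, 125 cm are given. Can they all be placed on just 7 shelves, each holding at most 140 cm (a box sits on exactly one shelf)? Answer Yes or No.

A valid assignment using 7 shelves:
  shelf 1: 125 = 125
  shelf 2: 125 = 125
  shelf 3: 120 + 20 = 140
  shelf 4: 115 = 115
  shelf 5: 90 = 90
  shelf 6: 75 = 75
  shelf 7: 70 = 70
Every load is within 140 cm, so 7 shelves suffice.

Yes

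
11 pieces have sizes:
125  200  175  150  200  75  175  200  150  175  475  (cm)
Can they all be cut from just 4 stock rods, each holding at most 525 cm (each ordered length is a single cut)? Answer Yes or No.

Total = 2100 cm; ⌈2100/525⌉ = 4.
The bound of 4 does not rule out 4, but exhaustive search shows no assignment into 4 stock rods of capacity 525 cm exists — the minimum is 5.

No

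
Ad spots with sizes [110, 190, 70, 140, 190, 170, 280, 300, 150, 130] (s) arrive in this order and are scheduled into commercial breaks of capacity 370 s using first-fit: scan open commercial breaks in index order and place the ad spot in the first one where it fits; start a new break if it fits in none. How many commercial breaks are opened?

  110 → break 1 (new)  [load 110/370]
  190 → break 1  [load 300/370]
  70 → break 1  [load 370/370]
  140 → break 2 (new)  [load 140/370]
  190 → break 2  [load 330/370]
  170 → break 3 (new)  [load 170/370]
  280 → break 4 (new)  [load 280/370]
  300 → break 5 (new)  [load 300/370]
  150 → break 3  [load 320/370]
  130 → break 6 (new)  [load 130/370]
6 commercial breaks opened.

6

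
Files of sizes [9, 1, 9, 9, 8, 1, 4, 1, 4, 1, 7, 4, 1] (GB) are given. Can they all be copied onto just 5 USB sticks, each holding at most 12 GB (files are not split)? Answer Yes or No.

No

Total = 59 GB; ⌈59/12⌉ = 5.
The bound of 5 does not rule out 5, but exhaustive search shows no assignment into 5 USB sticks of capacity 12 GB exists — the minimum is 6.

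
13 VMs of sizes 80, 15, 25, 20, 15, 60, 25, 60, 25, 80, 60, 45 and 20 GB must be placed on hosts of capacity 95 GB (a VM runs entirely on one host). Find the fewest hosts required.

6

Total = 80 + 80 + 60 + 60 + 60 + 45 + 25 + 25 + 25 + 20 + 20 + 15 + 15 = 530 GB.
Lower bound: ⌈530/95⌉ = 6 hosts.
A packing using 6 hosts:
  host 1: 80 + 15 = 95
  host 2: 80 + 15 = 95
  host 3: 60 + 25 = 85
  host 4: 60 + 25 = 85
  host 5: 60 + 25 = 85
  host 6: 45 + 20 + 20 = 85
This matches the lower bound, so 6 is optimal.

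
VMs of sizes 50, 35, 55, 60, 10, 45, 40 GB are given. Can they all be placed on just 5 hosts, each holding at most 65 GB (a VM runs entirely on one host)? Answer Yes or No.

No

Total = 295 GB; ⌈295/65⌉ = 5.
6 VMs each exceed half the capacity and cannot share a host, forcing at least 6 hosts.
At least 6 hosts are required, but only 5 are allowed.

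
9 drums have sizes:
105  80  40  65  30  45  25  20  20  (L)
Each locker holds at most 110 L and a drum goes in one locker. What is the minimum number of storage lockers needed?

Total = 105 + 80 + 65 + 45 + 40 + 30 + 25 + 20 + 20 = 430 L.
Lower bound: ⌈430/110⌉ = 4 storage lockers.
A packing using 4 storage lockers:
  locker 1: 105 = 105
  locker 2: 80 + 30 = 110
  locker 3: 65 + 45 = 110
  locker 4: 40 + 25 + 20 + 20 = 105
This matches the lower bound, so 4 is optimal.

4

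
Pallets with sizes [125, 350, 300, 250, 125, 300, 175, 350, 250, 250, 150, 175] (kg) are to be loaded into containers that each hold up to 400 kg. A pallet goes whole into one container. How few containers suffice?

8

Total = 350 + 350 + 300 + 300 + 250 + 250 + 250 + 175 + 175 + 150 + 125 + 125 = 2800 kg.
Lower bound: ⌈2800/400⌉ = 7 containers.
A packing using 8 containers:
  container 1: 350 = 350
  container 2: 350 = 350
  container 3: 300 = 300
  container 4: 300 = 300
  container 5: 250 + 150 = 400
  container 6: 250 + 125 = 375
  container 7: 250 + 125 = 375
  container 8: 175 + 175 = 350
No arrangement into 7 containers stays within capacity, so 8 is optimal.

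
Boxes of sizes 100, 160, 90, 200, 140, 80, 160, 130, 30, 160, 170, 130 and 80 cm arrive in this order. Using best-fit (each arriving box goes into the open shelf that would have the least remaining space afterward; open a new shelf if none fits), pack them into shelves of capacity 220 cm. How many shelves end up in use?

9

  100 → shelf 1 (new)  [load 100/220]
  160 → shelf 2 (new)  [load 160/220]
  90 → shelf 1  [load 190/220]
  200 → shelf 3 (new)  [load 200/220]
  140 → shelf 4 (new)  [load 140/220]
  80 → shelf 4  [load 220/220]
  160 → shelf 5 (new)  [load 160/220]
  130 → shelf 6 (new)  [load 130/220]
  30 → shelf 1  [load 220/220]
  160 → shelf 7 (new)  [load 160/220]
  170 → shelf 8 (new)  [load 170/220]
  130 → shelf 9 (new)  [load 130/220]
  80 → shelf 6  [load 210/220]
9 shelves opened.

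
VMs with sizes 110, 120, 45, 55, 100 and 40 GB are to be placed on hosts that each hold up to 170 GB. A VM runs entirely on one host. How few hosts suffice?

Total = 120 + 110 + 100 + 55 + 45 + 40 = 470 GB.
Lower bound: ⌈470/170⌉ = 3 hosts.
A packing using 3 hosts:
  host 1: 120 + 45 = 165
  host 2: 110 + 55 = 165
  host 3: 100 + 40 = 140
This matches the lower bound, so 3 is optimal.

3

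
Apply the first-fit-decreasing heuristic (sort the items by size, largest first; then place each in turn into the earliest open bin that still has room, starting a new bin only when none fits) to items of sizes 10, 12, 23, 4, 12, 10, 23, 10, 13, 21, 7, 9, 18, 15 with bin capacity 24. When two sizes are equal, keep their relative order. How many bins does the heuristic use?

Sorted descending: 23, 23, 21, 18, 15, 13, 12, 12, 10, 10, 10, 9, 7, 4.
  23 → bin 1 (new)  [load 23/24]
  23 → bin 2 (new)  [load 23/24]
  21 → bin 3 (new)  [load 21/24]
  18 → bin 4 (new)  [load 18/24]
  15 → bin 5 (new)  [load 15/24]
  13 → bin 6 (new)  [load 13/24]
  12 → bin 7 (new)  [load 12/24]
  12 → bin 7  [load 24/24]
  10 → bin 6  [load 23/24]
  10 → bin 8 (new)  [load 10/24]
  10 → bin 8  [load 20/24]
  9 → bin 5  [load 24/24]
  7 → bin 9 (new)  [load 7/24]
  4 → bin 4  [load 22/24]
9 bins opened.

9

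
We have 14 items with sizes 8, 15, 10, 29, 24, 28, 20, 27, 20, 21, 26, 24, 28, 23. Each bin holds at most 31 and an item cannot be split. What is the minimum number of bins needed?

Total = 29 + 28 + 28 + 27 + 26 + 24 + 24 + 23 + 21 + 20 + 20 + 15 + 10 + 8 = 303.
Lower bound: ⌈303/31⌉ = 10 bins.
Also, 11 items each exceed 31/2, and no two of those can share a bin, so at least 11 bins are needed.
A packing using 12 bins:
  bin 1: 29 = 29
  bin 2: 28 = 28
  bin 3: 28 = 28
  bin 4: 27 = 27
  bin 5: 26 = 26
  bin 6: 24 = 24
  bin 7: 24 = 24
  bin 8: 23 + 8 = 31
  bin 9: 21 + 10 = 31
  bin 10: 20 = 20
  bin 11: 20 = 20
  bin 12: 15 = 15
No arrangement into 11 bins stays within capacity, so 12 is optimal.

12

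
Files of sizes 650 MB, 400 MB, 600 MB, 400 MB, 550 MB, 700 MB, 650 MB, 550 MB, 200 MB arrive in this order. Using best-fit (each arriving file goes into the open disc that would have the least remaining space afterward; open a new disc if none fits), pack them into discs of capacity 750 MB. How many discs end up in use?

8

  650 → disc 1 (new)  [load 650/750]
  400 → disc 2 (new)  [load 400/750]
  600 → disc 3 (new)  [load 600/750]
  400 → disc 4 (new)  [load 400/750]
  550 → disc 5 (new)  [load 550/750]
  700 → disc 6 (new)  [load 700/750]
  650 → disc 7 (new)  [load 650/750]
  550 → disc 8 (new)  [load 550/750]
  200 → disc 5  [load 750/750]
8 discs opened.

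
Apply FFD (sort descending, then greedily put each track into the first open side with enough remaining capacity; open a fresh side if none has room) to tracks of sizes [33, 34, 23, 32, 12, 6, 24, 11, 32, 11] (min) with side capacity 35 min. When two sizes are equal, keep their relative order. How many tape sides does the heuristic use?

Sorted descending: 34, 33, 32, 32, 24, 23, 12, 11, 11, 6.
  34 → side 1 (new)  [load 34/35]
  33 → side 2 (new)  [load 33/35]
  32 → side 3 (new)  [load 32/35]
  32 → side 4 (new)  [load 32/35]
  24 → side 5 (new)  [load 24/35]
  23 → side 6 (new)  [load 23/35]
  12 → side 6  [load 35/35]
  11 → side 5  [load 35/35]
  11 → side 7 (new)  [load 11/35]
  6 → side 7  [load 17/35]
7 tape sides opened.

7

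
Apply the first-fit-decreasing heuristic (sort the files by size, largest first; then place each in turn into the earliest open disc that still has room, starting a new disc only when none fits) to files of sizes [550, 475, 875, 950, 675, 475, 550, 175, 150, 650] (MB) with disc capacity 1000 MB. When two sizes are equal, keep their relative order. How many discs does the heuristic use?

Sorted descending: 950, 875, 675, 650, 550, 550, 475, 475, 175, 150.
  950 → disc 1 (new)  [load 950/1000]
  875 → disc 2 (new)  [load 875/1000]
  675 → disc 3 (new)  [load 675/1000]
  650 → disc 4 (new)  [load 650/1000]
  550 → disc 5 (new)  [load 550/1000]
  550 → disc 6 (new)  [load 550/1000]
  475 → disc 7 (new)  [load 475/1000]
  475 → disc 7  [load 950/1000]
  175 → disc 3  [load 850/1000]
  150 → disc 3  [load 1000/1000]
7 discs opened.

7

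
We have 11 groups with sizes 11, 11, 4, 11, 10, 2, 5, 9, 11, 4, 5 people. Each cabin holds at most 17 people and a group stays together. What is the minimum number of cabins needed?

Total = 11 + 11 + 11 + 11 + 10 + 9 + 5 + 5 + 4 + 4 + 2 = 83 people.
Lower bound: ⌈83/17⌉ = 5 cabins.
Also, 6 groups each exceed 17/2 people, and no two of those can share a cabin, so at least 6 cabins are needed.
A packing using 6 cabins:
  cabin 1: 11 + 5 = 16
  cabin 2: 11 + 5 = 16
  cabin 3: 11 + 4 + 2 = 17
  cabin 4: 11 + 4 = 15
  cabin 5: 10 = 10
  cabin 6: 9 = 9
This matches the lower bound, so 6 is optimal.

6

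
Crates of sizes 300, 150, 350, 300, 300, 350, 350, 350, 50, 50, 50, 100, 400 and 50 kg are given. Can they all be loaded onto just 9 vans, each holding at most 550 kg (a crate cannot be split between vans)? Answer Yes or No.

A valid assignment using 8 vans:
  van 1: 400 + 150 = 550
  van 2: 350 + 100 + 50 + 50 = 550
  van 3: 350 + 50 + 50 = 450
  van 4: 350 = 350
  van 5: 350 = 350
  van 6: 300 = 300
  van 7: 300 = 300
  van 8: 300 = 300
That uses only 8 ≤ 9, so 9 vans are enough.

Yes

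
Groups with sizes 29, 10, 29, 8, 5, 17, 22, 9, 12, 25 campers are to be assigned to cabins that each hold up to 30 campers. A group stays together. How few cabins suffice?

6

Total = 29 + 29 + 25 + 22 + 17 + 12 + 10 + 9 + 8 + 5 = 166 campers.
Lower bound: ⌈166/30⌉ = 6 cabins.
A packing using 6 cabins:
  cabin 1: 29 = 29
  cabin 2: 29 = 29
  cabin 3: 25 + 5 = 30
  cabin 4: 22 + 8 = 30
  cabin 5: 17 + 12 = 29
  cabin 6: 10 + 9 = 19
This matches the lower bound, so 6 is optimal.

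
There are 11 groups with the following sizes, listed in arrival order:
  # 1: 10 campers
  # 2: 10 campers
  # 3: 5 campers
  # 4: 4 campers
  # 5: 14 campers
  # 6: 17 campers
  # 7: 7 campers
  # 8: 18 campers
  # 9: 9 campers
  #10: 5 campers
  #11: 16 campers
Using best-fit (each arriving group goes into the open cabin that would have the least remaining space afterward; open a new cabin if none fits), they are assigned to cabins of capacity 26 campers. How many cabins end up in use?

5

  10 → cabin 1 (new)  [load 10/26]
  10 → cabin 1  [load 20/26]
  5 → cabin 1  [load 25/26]
  4 → cabin 2 (new)  [load 4/26]
  14 → cabin 2  [load 18/26]
  17 → cabin 3 (new)  [load 17/26]
  7 → cabin 2  [load 25/26]
  18 → cabin 4 (new)  [load 18/26]
  9 → cabin 3  [load 26/26]
  5 → cabin 4  [load 23/26]
  16 → cabin 5 (new)  [load 16/26]
5 cabins opened.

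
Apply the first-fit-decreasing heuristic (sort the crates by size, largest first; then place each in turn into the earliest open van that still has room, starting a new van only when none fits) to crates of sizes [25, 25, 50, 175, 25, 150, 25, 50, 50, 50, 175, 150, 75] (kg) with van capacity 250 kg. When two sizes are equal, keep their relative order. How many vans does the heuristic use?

Sorted descending: 175, 175, 150, 150, 75, 50, 50, 50, 50, 25, 25, 25, 25.
  175 → van 1 (new)  [load 175/250]
  175 → van 2 (new)  [load 175/250]
  150 → van 3 (new)  [load 150/250]
  150 → van 4 (new)  [load 150/250]
  75 → van 1  [load 250/250]
  50 → van 2  [load 225/250]
  50 → van 3  [load 200/250]
  50 → van 3  [load 250/250]
  50 → van 4  [load 200/250]
  25 → van 2  [load 250/250]
  25 → van 4  [load 225/250]
  25 → van 4  [load 250/250]
  25 → van 5 (new)  [load 25/250]
5 vans opened.

5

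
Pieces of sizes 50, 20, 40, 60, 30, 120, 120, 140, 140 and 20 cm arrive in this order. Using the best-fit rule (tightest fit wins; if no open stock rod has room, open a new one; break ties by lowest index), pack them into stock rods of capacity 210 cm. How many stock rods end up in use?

  50 → stock rod 1 (new)  [load 50/210]
  20 → stock rod 1  [load 70/210]
  40 → stock rod 1  [load 110/210]
  60 → stock rod 1  [load 170/210]
  30 → stock rod 1  [load 200/210]
  120 → stock rod 2 (new)  [load 120/210]
  120 → stock rod 3 (new)  [load 120/210]
  140 → stock rod 4 (new)  [load 140/210]
  140 → stock rod 5 (new)  [load 140/210]
  20 → stock rod 4  [load 160/210]
5 stock rods opened.

5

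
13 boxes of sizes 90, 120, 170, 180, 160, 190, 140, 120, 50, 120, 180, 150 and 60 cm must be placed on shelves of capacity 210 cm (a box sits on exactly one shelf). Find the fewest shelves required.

Total = 190 + 180 + 180 + 170 + 160 + 150 + 140 + 120 + 120 + 120 + 90 + 60 + 50 = 1730 cm.
Lower bound: ⌈1730/210⌉ = 9 shelves.
Also, 10 boxes each exceed 105 cm, and no two of those can share a shelf, so at least 10 shelves are needed.
A packing using 10 shelves:
  shelf 1: 190 = 190
  shelf 2: 180 = 180
  shelf 3: 180 = 180
  shelf 4: 170 = 170
  shelf 5: 160 + 50 = 210
  shelf 6: 150 + 60 = 210
  shelf 7: 140 = 140
  shelf 8: 120 + 90 = 210
  shelf 9: 120 = 120
  shelf 10: 120 = 120
This matches the lower bound, so 10 is optimal.

10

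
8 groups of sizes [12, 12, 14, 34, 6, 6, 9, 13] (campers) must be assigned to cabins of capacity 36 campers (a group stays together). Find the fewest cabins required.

3

Total = 34 + 14 + 13 + 12 + 12 + 9 + 6 + 6 = 106 campers.
Lower bound: ⌈106/36⌉ = 3 cabins.
A packing using 3 cabins:
  cabin 1: 34 = 34
  cabin 2: 14 + 13 + 9 = 36
  cabin 3: 12 + 12 + 6 + 6 = 36
This matches the lower bound, so 3 is optimal.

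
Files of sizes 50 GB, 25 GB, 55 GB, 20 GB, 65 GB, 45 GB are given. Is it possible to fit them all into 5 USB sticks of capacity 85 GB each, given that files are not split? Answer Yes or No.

Yes

A valid assignment using 4 USB sticks:
  USB stick 1: 65 + 20 = 85
  USB stick 2: 55 + 25 = 80
  USB stick 3: 50 = 50
  USB stick 4: 45 = 45
That uses only 4 ≤ 5, so 5 USB sticks are enough.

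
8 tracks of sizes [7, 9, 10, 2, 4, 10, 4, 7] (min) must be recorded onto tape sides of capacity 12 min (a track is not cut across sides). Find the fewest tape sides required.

5

Total = 10 + 10 + 9 + 7 + 7 + 4 + 4 + 2 = 53 min.
Lower bound: ⌈53/12⌉ = 5 tape sides.
A packing using 5 tape sides:
  side 1: 10 + 2 = 12
  side 2: 10 = 10
  side 3: 9 = 9
  side 4: 7 + 4 = 11
  side 5: 7 + 4 = 11
This matches the lower bound, so 5 is optimal.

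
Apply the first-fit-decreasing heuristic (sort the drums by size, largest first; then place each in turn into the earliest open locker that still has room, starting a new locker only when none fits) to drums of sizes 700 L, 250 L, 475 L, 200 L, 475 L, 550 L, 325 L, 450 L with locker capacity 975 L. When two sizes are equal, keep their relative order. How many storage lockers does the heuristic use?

4

Sorted descending: 700, 550, 475, 475, 450, 325, 250, 200.
  700 → locker 1 (new)  [load 700/975]
  550 → locker 2 (new)  [load 550/975]
  475 → locker 3 (new)  [load 475/975]
  475 → locker 3  [load 950/975]
  450 → locker 4 (new)  [load 450/975]
  325 → locker 2  [load 875/975]
  250 → locker 1  [load 950/975]
  200 → locker 4  [load 650/975]
4 storage lockers opened.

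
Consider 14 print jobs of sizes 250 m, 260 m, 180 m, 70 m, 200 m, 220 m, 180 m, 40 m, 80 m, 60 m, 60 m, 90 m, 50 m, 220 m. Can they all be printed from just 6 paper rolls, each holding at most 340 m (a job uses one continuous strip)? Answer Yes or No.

No

Total = 1960 m; ⌈1960/340⌉ = 6.
7 print jobs each exceed half the capacity and cannot share a roll, forcing at least 7 paper rolls.
At least 7 paper rolls are required, but only 6 are allowed.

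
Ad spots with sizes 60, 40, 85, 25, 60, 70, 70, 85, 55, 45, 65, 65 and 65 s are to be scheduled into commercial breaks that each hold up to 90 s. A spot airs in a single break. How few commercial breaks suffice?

11

Total = 85 + 85 + 70 + 70 + 65 + 65 + 65 + 60 + 60 + 55 + 45 + 40 + 25 = 790 s.
Lower bound: ⌈790/90⌉ = 9 commercial breaks.
Also, 10 ad spots each exceed 45 s, and no two of those can share a break, so at least 10 commercial breaks are needed.
A packing using 11 commercial breaks:
  break 1: 85 = 85
  break 2: 85 = 85
  break 3: 70 = 70
  break 4: 70 = 70
  break 5: 65 + 25 = 90
  break 6: 65 = 65
  break 7: 65 = 65
  break 8: 60 = 60
  break 9: 60 = 60
  break 10: 55 = 55
  break 11: 45 + 40 = 85
No arrangement into 10 commercial breaks stays within capacity, so 11 is optimal.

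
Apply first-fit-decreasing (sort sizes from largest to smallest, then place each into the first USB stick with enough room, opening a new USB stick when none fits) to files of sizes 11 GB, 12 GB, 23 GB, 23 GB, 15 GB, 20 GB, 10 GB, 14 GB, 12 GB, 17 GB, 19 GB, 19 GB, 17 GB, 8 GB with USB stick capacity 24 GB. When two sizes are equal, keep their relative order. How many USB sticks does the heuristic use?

Sorted descending: 23, 23, 20, 19, 19, 17, 17, 15, 14, 12, 12, 11, 10, 8.
  23 → USB stick 1 (new)  [load 23/24]
  23 → USB stick 2 (new)  [load 23/24]
  20 → USB stick 3 (new)  [load 20/24]
  19 → USB stick 4 (new)  [load 19/24]
  19 → USB stick 5 (new)  [load 19/24]
  17 → USB stick 6 (new)  [load 17/24]
  17 → USB stick 7 (new)  [load 17/24]
  15 → USB stick 8 (new)  [load 15/24]
  14 → USB stick 9 (new)  [load 14/24]
  12 → USB stick 10 (new)  [load 12/24]
  12 → USB stick 10  [load 24/24]
  11 → USB stick 11 (new)  [load 11/24]
  10 → USB stick 9  [load 24/24]
  8 → USB stick 8  [load 23/24]
11 USB sticks opened.

11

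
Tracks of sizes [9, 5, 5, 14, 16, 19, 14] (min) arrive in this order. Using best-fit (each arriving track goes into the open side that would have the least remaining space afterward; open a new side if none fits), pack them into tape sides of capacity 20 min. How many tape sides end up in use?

5

  9 → side 1 (new)  [load 9/20]
  5 → side 1  [load 14/20]
  5 → side 1  [load 19/20]
  14 → side 2 (new)  [load 14/20]
  16 → side 3 (new)  [load 16/20]
  19 → side 4 (new)  [load 19/20]
  14 → side 5 (new)  [load 14/20]
5 tape sides opened.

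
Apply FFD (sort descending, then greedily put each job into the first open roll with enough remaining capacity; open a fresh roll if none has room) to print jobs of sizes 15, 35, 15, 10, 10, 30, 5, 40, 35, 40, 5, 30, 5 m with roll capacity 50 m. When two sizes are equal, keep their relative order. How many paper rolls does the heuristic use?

Sorted descending: 40, 40, 35, 35, 30, 30, 15, 15, 10, 10, 5, 5, 5.
  40 → roll 1 (new)  [load 40/50]
  40 → roll 2 (new)  [load 40/50]
  35 → roll 3 (new)  [load 35/50]
  35 → roll 4 (new)  [load 35/50]
  30 → roll 5 (new)  [load 30/50]
  30 → roll 6 (new)  [load 30/50]
  15 → roll 3  [load 50/50]
  15 → roll 4  [load 50/50]
  10 → roll 1  [load 50/50]
  10 → roll 2  [load 50/50]
  5 → roll 5  [load 35/50]
  5 → roll 5  [load 40/50]
  5 → roll 5  [load 45/50]
6 paper rolls opened.

6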